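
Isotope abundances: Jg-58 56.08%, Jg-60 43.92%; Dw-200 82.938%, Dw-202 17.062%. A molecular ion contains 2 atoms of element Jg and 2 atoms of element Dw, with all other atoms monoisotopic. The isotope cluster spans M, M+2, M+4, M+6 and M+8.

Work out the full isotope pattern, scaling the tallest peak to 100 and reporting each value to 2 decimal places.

Element Jg pattern (n=2): 0.31449664 : 0.49260672 : 0.19289664
Element Dw pattern (n=2): 0.68787118 : 0.28301763 : 0.02911118
Convolve the two distributions (both contribute in 2-u steps):
  M: 0.31449664×0.68787118 = 0.216333
  M+2: 0.31449664×0.28301763 + 0.49260672×0.68787118 = 0.427858
  M+4: 0.31449664×0.02911118 + 0.49260672×0.28301763 + 0.19289664×0.68787118 = 0.281260
  M+6: 0.49260672×0.02911118 + 0.19289664×0.28301763 = 0.068934
  M+8: 0.19289664×0.02911118 = 0.005615
Scale to base peak (0.427858) = 100: 50.56 : 100.00 : 65.74 : 16.11 : 1.31

50.56 : 100.00 : 65.74 : 16.11 : 1.31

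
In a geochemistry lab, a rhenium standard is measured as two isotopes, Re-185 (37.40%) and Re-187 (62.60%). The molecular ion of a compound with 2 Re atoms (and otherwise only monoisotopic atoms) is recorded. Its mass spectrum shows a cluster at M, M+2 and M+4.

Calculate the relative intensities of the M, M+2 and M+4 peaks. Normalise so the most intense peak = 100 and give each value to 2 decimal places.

Expanding (0.3740 + 0.6260)^2:
P(M) = 0.3740^2 = 0.139876
P(M+2) = 2 × 0.3740^1 × 0.6260^1 = 0.468248
P(M+4) = 0.6260^2 = 0.391876
The M+2 peak is largest (0.468248); scaling to 100 gives 29.87 : 100.00 : 83.69.

29.87 : 100.00 : 83.69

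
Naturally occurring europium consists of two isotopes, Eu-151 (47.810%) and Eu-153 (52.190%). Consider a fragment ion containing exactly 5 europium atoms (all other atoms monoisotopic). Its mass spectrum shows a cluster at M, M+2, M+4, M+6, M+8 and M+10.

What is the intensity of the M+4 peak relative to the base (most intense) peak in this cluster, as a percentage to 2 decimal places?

91.61%

(0.47810 + 0.52190)^5 gives M 0.0250, M+2 0.1363, M+4 0.2977, M+6 0.3249, M+8 0.1774, M+10 0.0387; the largest is M+6.
P(M+6) = C(5,3) × 0.47810^2 × 0.52190^3 = 10 × 0.22857961 × 0.14215492 = 0.324937 (base)
P(M+4) = C(5,2) × 0.47810^3 × 0.52190^2 = 10 × 0.10928391 × 0.27237961 = 0.297667
Relative intensity = 0.297667 / 0.324937 × 100 = 91.61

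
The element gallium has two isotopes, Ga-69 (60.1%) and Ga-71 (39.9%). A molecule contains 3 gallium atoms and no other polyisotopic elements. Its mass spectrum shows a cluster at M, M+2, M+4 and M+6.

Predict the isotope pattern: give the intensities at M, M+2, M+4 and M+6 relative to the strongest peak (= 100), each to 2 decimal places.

50.21 : 100.00 : 66.39 : 14.69

Expanding (0.601 + 0.399)^3:
P(M) = 0.601^3 = 0.217082
P(M+2) = 3 × 0.601^2 × 0.399^1 = 0.432358
P(M+4) = 3 × 0.601^1 × 0.399^2 = 0.287039
P(M+6) = 0.399^3 = 0.063521
The M+2 peak is largest (0.432358); scaling to 100 gives 50.21 : 100.00 : 66.39 : 14.69.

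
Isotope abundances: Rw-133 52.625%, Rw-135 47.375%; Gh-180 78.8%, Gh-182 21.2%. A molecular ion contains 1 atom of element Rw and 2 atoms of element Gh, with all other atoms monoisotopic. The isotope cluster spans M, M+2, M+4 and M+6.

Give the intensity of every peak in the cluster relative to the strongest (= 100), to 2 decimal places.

69.53 : 100.00 : 38.71 : 4.53

Element Rw pattern (n=1): 0.52625 : 0.47375
Element Gh pattern (n=2): 0.620944 : 0.334112 : 0.044944
Convolve the two distributions (both contribute in 2-u steps):
  M: 0.52625×0.620944 = 0.326772
  M+2: 0.52625×0.334112 + 0.47375×0.620944 = 0.469999
  M+4: 0.52625×0.044944 + 0.47375×0.334112 = 0.181937
  M+6: 0.47375×0.044944 = 0.021292
Scale to base peak (0.469999) = 100: 69.53 : 100.00 : 38.71 : 4.53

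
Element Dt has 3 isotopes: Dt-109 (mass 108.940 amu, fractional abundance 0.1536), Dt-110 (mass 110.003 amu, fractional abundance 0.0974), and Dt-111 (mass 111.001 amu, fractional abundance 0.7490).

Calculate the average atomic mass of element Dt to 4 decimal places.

The abundance-weighted mean is 0.1536 × 108.940 + 0.0974 × 110.003 + 0.7490 × 111.001
= 16.73318 + 10.71429 + 83.13975 = 110.58722 amu

110.5872 amu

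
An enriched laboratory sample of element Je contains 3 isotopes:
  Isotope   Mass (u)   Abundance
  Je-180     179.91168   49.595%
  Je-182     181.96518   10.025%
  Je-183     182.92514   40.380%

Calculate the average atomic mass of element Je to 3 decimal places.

181.334 u

Average mass = Σ (abundance × isotope mass) = 0.49595 × 179.91168 + 0.10025 × 181.96518 + 0.40380 × 182.92514
= 89.227198 + 18.242009 + 73.865172 = 181.334379 u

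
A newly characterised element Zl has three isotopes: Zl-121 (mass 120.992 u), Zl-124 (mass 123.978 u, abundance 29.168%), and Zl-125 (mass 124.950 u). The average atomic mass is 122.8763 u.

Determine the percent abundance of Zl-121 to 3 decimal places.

The remaining 70.832% is split between Zl-121 (fraction x) and Zl-125 (fraction 0.70832 − x).
Substituting: 120.992x + 124.950(0.70832 − x) = 86.71439696
(120.992 − 124.950)x = -1.79018704  ⇒  x = 0.45230, y = 0.25602
Zl-121: 45.230%, Zl-125: 25.602%.

45.230%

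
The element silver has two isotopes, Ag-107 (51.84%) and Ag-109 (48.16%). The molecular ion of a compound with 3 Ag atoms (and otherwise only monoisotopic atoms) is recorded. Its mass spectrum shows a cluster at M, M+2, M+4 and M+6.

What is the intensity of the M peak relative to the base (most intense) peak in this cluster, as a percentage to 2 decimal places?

35.88%

Term probabilities: M 0.1393, M+2 0.3883, M+4 0.3607, M+6 0.1117. Base peak = M+2.
P(M+2) = C(3,1) × 0.5184^2 × 0.4816^1 = 3 × 0.26873856 × 0.4816 = 0.388273 (base)
P(M) = C(3,0) × 0.5184^3 × 0.4816^0 = 1 × 0.13931407 × 1.0000 = 0.139314
Relative intensity = 0.139314 / 0.388273 × 100 = 35.88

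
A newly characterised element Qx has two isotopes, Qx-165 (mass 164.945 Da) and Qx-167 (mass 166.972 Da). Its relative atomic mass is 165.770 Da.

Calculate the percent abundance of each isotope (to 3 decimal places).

Qx-165: 59.299%, Qx-167: 40.701%

With x = fraction of Qx-165 (so Qx-167 is 1 − x):
164.945·x + 166.972·(1 − x) = 165.770
(164.945 − 166.972)·x = 165.770 − 166.972
x = -1.202 / -2.027 = 0.59299 → 59.299% Qx-165, 40.701% Qx-167.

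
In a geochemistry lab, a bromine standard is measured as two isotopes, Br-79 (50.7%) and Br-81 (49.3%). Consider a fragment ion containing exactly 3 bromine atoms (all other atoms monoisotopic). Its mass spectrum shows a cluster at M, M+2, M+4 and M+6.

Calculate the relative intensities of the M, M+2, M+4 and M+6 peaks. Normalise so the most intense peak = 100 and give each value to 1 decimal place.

Expanding (0.507 + 0.493)^3:
P(M) = 0.507^3 = 0.130324
P(M+2) = 3 × 0.507^2 × 0.493^1 = 0.380175
P(M+4) = 3 × 0.507^1 × 0.493^2 = 0.369678
P(M+6) = 0.493^3 = 0.119823
The M+2 peak is largest (0.380175); scaling to 100 gives 34.3 : 100.0 : 97.2 : 31.5.

34.3 : 100.0 : 97.2 : 31.5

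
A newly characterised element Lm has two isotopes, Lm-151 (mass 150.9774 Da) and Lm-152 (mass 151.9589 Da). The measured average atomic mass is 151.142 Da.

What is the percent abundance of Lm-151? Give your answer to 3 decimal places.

83.230%

Writing the weighted mean with unknown fraction x of Lm-151:
150.9774·x + 151.9589·(1 − x) = 151.142
(150.9774 − 151.9589)·x = 151.142 − 151.9589
x = -0.8169 / -0.9815 = 0.83230 → 83.230% Lm-151, 16.770% Lm-152.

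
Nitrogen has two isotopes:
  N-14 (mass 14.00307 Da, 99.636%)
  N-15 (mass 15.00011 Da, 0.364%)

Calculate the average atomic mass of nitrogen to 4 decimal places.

Weight each isotope mass by its fractional abundance: 0.99636 × 14.00307 + 0.00364 × 15.00011
= 13.952099 + 0.054600 = 14.006699 Da

14.0067 Da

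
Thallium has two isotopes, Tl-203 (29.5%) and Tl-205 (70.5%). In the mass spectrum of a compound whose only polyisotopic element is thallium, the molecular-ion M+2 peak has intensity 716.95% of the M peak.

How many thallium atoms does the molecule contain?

3

The M+2/M ratio from n Tl atoms is n · q/p = n · 0.705/0.295.
n = 7.1695 × 0.295/0.705 = 3.00 ≈ 3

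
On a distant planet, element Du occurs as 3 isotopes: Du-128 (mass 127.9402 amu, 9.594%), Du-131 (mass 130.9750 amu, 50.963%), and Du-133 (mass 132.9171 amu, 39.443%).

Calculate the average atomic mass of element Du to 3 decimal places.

131.450 amu

Weight each isotope mass by its fractional abundance: 0.09594 × 127.9402 + 0.50963 × 130.9750 + 0.39443 × 132.9171
= 12.27458 + 66.74879 + 52.42649 = 131.44986 amu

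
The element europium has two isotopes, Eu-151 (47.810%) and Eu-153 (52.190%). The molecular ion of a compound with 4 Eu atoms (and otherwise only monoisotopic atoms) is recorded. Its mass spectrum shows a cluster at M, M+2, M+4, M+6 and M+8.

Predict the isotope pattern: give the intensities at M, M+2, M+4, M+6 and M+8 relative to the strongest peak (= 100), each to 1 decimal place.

14.0 : 61.1 : 100.0 : 72.8 : 19.9

Expanding (0.47810 + 0.52190)^4:
P(M) = 0.47810^4 = 0.052249
P(M+2) = 4 × 0.47810^3 × 0.52190^1 = 0.228141
P(M+4) = 6 × 0.47810^2 × 0.52190^2 = 0.373563
P(M+6) = 4 × 0.47810^1 × 0.52190^3 = 0.271857
P(M+8) = 0.52190^4 = 0.074191
The M+4 peak is largest (0.373563); scaling to 100 gives 14.0 : 61.1 : 100.0 : 72.8 : 19.9.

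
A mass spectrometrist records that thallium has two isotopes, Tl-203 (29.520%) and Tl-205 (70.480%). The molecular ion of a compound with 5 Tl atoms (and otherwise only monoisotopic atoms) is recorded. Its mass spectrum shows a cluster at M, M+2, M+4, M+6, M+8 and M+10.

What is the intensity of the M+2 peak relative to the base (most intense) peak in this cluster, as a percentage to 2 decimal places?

7.35%

Binomial terms of (0.29520 + 0.70480)^5: M 0.0022, M+2 0.0268, M+4 0.1278, M+6 0.3051, M+8 0.3642, M+10 0.1739 → M+8 is the base peak.
P(M+8) = C(5,4) × 0.29520^1 × 0.70480^4 = 5 × 0.2952 × 0.24675365 = 0.364208 (base)
P(M+2) = C(5,1) × 0.29520^4 × 0.70480^1 = 5 × 0.00759391 × 0.7048 = 0.026761
Relative intensity = 0.026761 / 0.364208 × 100 = 7.35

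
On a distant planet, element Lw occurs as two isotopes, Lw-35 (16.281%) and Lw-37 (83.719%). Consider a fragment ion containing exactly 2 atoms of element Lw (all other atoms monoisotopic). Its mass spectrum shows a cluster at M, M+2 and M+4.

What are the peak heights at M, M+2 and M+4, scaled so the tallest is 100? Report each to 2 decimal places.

3.78 : 38.89 : 100.00

Expanding (0.16281 + 0.83719)^2:
P(M) = 0.16281^2 = 0.026507
P(M+2) = 2 × 0.16281^1 × 0.83719^1 = 0.272606
P(M+4) = 0.83719^2 = 0.700887
The M+4 peak is largest (0.700887); scaling to 100 gives 3.78 : 38.89 : 100.00.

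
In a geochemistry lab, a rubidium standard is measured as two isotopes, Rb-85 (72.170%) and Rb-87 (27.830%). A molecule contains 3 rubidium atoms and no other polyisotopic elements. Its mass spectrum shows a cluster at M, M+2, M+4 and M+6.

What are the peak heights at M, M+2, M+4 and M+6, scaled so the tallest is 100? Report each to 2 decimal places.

The 3 Rb atoms are independent, so intensities follow the terms of (0.72170 + 0.27830)^3.
P(M) = 0.72170^3 = 0.375898
P(M+2) = 3 × 0.72170^2 × 0.27830^1 = 0.434858
P(M+4) = 3 × 0.72170^1 × 0.27830^2 = 0.167689
P(M+6) = 0.27830^3 = 0.021555
The M+2 peak is largest (0.434858); scaling to 100 gives 86.44 : 100.00 : 38.56 : 4.96.

86.44 : 100.00 : 38.56 : 4.96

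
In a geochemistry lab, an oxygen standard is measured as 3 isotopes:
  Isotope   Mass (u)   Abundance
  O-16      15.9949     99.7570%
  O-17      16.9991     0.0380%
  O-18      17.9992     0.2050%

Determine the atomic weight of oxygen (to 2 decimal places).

Weight each isotope mass by its fractional abundance: 0.997570 × 15.9949 + 0.000380 × 16.9991 + 0.002050 × 17.9992
= 15.95603 + 0.00646 + 0.03690 = 15.99939 u

16.00 u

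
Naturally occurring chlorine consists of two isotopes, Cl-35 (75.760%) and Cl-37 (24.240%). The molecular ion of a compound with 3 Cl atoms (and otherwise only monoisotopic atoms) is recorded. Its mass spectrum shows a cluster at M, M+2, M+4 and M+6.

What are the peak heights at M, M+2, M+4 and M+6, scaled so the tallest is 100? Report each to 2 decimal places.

100.00 : 95.99 : 30.71 : 3.28

Expanding (0.75760 + 0.24240)^3:
P(M) = 0.75760^3 = 0.434830
P(M+2) = 3 × 0.75760^2 × 0.24240^1 = 0.417382
P(M+4) = 3 × 0.75760^1 × 0.24240^2 = 0.133545
P(M+6) = 0.24240^3 = 0.014243
The M peak is largest (0.434830); scaling to 100 gives 100.00 : 95.99 : 30.71 : 3.28.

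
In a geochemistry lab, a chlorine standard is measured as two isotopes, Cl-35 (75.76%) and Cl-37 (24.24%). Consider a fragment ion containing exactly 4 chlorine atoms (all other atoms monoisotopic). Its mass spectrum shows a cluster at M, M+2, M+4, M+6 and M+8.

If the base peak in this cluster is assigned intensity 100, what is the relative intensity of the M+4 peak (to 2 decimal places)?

Term probabilities: M 0.3294, M+2 0.4216, M+4 0.2023, M+6 0.0432, M+8 0.0035. Base peak = M+2.
P(M+2) = C(4,1) × 0.7576^3 × 0.2424^1 = 4 × 0.4348304 × 0.2424 = 0.421612 (base)
P(M+4) = C(4,2) × 0.7576^2 × 0.2424^2 = 6 × 0.57395776 × 0.05875776 = 0.202347
Relative intensity = 0.202347 / 0.421612 × 100 = 47.99

47.99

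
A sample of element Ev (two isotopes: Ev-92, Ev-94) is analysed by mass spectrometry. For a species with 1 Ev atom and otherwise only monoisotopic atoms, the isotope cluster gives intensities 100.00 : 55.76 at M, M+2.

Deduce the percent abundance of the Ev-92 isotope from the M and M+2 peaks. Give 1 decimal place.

64.2%

If p is the fraction of Ev that is Ev-92, then I(M+2)/I(M) = [C(1,1)·p^0·(1−p)] / p^1 = 1·(1−p)/p = 55.76/100.00 = 0.5576
(1−p)/p = 0.5576/1 = 0.5576  ⇒  p = 1/(1 + 0.5576) = 0.6420
Ev-92: 64.2%, Ev-94: 35.8%.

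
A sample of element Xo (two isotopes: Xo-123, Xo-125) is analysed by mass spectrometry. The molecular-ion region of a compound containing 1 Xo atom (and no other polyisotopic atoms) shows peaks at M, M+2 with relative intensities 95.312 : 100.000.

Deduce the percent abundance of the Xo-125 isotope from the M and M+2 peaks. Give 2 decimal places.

Write p for the Xo-123 fraction. I(M+2)/I(M) = [C(1,1)·p^0·(1−p)] / p^1 = 1·(1−p)/p = 100.000/95.312 = 1.0492
(1−p)/p = 1.0492/1 = 1.0492  ⇒  p = 1/(1 + 1.0492) = 0.4880
Xo-123: 48.80%, Xo-125: 51.20%.

51.20%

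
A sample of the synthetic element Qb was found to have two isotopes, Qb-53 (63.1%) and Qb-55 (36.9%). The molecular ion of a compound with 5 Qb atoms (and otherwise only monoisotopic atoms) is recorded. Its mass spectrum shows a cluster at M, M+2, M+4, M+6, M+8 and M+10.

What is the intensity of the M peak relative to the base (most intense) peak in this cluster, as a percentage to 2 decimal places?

29.24%

Term probabilities: M 0.1000, M+2 0.2925, M+4 0.3421, M+6 0.2000, M+8 0.0585, M+10 0.0068. Base peak = M+4.
P(M+4) = C(5,2) × 0.631^3 × 0.369^2 = 10 × 0.25123959 × 0.136161 = 0.342090 (base)
P(M) = C(5,0) × 0.631^5 × 0.369^0 = 1 × 0.10003381 × 1.0000 = 0.100034
Relative intensity = 0.100034 / 0.342090 × 100 = 29.24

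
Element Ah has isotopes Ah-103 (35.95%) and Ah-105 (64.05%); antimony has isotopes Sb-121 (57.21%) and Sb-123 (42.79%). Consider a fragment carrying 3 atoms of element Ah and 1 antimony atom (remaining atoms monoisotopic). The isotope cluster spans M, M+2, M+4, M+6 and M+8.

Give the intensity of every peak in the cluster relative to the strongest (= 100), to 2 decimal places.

7.40 : 45.06 : 100.00 : 94.51 : 31.29

Element Ah pattern (n=3): 0.04646187 : 0.24833514 : 0.44244411 : 0.26275888
Antimony pattern (n=1): 0.5721 : 0.4279
Convolve the two distributions (both contribute in 2-u steps):
  M: 0.04646187×0.5721 = 0.026581
  M+2: 0.04646187×0.4279 + 0.24833514×0.5721 = 0.161954
  M+4: 0.24833514×0.4279 + 0.44244411×0.5721 = 0.359385
  M+6: 0.44244411×0.4279 + 0.26275888×0.5721 = 0.339646
  M+8: 0.26275888×0.4279 = 0.112435
Scale to base peak (0.359385) = 100: 7.40 : 45.06 : 100.00 : 94.51 : 31.29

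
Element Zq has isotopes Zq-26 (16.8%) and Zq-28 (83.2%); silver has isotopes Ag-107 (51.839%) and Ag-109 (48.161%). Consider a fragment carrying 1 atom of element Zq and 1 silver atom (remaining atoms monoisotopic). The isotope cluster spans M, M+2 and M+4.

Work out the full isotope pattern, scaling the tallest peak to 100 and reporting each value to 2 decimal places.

17.00 : 100.00 : 78.23

Element Zq pattern (n=1): 0.1680 : 0.8320
Silver pattern (n=1): 0.51839 : 0.48161
Convolve the two distributions (both contribute in 2-u steps):
  M: 0.1680×0.51839 = 0.087090
  M+2: 0.1680×0.48161 + 0.8320×0.51839 = 0.512211
  M+4: 0.8320×0.48161 = 0.400700
Scale to base peak (0.512211) = 100: 17.00 : 100.00 : 78.23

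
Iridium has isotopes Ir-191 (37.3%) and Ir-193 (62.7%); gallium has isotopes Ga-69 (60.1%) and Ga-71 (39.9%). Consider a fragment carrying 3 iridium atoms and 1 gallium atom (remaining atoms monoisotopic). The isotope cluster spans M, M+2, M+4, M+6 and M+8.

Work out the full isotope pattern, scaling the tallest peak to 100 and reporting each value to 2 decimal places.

8.46 : 48.26 : 100.00 : 87.76 : 26.67

Iridium pattern (n=3): 0.05189512 : 0.26170165 : 0.43991135 : 0.24649188
Gallium pattern (n=1): 0.6010 : 0.3990
Convolve the two distributions (both contribute in 2-u steps):
  M: 0.05189512×0.6010 = 0.031189
  M+2: 0.05189512×0.3990 + 0.26170165×0.6010 = 0.177989
  M+4: 0.26170165×0.3990 + 0.43991135×0.6010 = 0.368806
  M+6: 0.43991135×0.3990 + 0.24649188×0.6010 = 0.323666
  M+8: 0.24649188×0.3990 = 0.098350
Scale to base peak (0.368806) = 100: 8.46 : 48.26 : 100.00 : 87.76 : 26.67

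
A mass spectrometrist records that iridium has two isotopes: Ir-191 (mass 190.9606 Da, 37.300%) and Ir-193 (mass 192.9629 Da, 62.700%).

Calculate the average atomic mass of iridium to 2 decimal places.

192.22 Da

The abundance-weighted mean is 0.37300 × 190.9606 + 0.62700 × 192.9629
= 71.22830 + 120.98774 = 192.21604 Da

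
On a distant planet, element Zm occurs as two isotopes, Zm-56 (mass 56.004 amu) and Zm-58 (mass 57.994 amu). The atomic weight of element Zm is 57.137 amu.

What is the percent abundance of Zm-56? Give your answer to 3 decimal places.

43.065%

Writing the weighted mean with unknown fraction x of Zm-56:
56.004·x + 57.994·(1 − x) = 57.137
(56.004 − 57.994)·x = 57.137 − 57.994
x = -0.857 / -1.990 = 0.43065 → 43.065% Zm-56, 56.935% Zm-58.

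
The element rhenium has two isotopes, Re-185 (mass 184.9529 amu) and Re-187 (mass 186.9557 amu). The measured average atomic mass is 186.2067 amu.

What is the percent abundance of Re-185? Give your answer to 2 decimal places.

With x = fraction of Re-185 (so Re-187 is 1 − x):
184.9529·x + 186.9557·(1 − x) = 186.2067
(184.9529 − 186.9557)·x = 186.2067 − 186.9557
x = -0.7490 / -2.0028 = 0.37398 → 37.40% Re-185, 62.60% Re-187.

37.40%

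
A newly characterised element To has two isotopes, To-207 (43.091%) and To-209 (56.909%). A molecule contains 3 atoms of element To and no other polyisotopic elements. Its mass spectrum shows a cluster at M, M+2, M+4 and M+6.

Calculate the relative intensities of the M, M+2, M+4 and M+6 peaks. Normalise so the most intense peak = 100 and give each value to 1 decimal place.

Each To atom is independently To-207 (p = 0.43091) or To-209 (q = 0.56909); the cluster is the binomial expansion (p + q)^3.
P(M) = 0.43091^3 = 0.080013
P(M+2) = 3 × 0.43091^2 × 0.56909^1 = 0.317012
P(M+4) = 3 × 0.43091^1 × 0.56909^2 = 0.418668
P(M+6) = 0.56909^3 = 0.184307
The M+4 peak is largest (0.418668); scaling to 100 gives 19.1 : 75.7 : 100.0 : 44.0.

19.1 : 75.7 : 100.0 : 44.0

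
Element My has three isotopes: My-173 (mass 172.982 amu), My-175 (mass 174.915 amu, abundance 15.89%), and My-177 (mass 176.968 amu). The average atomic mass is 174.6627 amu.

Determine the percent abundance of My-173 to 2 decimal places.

Let x and y be the fractions of My-173 and My-177. Then x + y = 1 − 0.1589 = 0.8411 and 172.982x + 176.968y = 174.6627 − 0.1589×174.915 = 146.8687065.
Substituting: 172.982x + 176.968(0.8411 − x) = 146.8687065
(172.982 − 176.968)x = -1.9790783  ⇒  x = 0.49651, y = 0.34459
My-173: 49.65%, My-177: 34.46%.

49.65%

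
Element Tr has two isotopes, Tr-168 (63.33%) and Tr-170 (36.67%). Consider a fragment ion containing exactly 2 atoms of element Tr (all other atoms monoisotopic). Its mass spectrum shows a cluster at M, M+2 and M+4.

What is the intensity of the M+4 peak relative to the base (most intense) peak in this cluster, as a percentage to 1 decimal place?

29.0%

Term probabilities: M 0.4011, M+2 0.4645, M+4 0.1345. Base peak = M+2.
P(M+2) = C(2,1) × 0.6333^1 × 0.3667^1 = 2 × 0.6333 × 0.3667 = 0.464462 (base)
P(M+4) = C(2,2) × 0.6333^0 × 0.3667^2 = 1 × 1.0000 × 0.13446889 = 0.134469
Relative intensity = 0.134469 / 0.464462 × 100 = 29.0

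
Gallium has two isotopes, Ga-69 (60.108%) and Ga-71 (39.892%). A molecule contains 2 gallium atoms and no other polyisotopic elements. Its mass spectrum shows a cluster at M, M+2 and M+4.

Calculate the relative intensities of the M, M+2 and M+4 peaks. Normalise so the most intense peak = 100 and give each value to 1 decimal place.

75.3 : 100.0 : 33.2

The 2 Ga atoms are independent, so intensities follow the terms of (0.60108 + 0.39892)^2.
P(M) = 0.60108^2 = 0.361297
P(M+2) = 2 × 0.60108^1 × 0.39892^1 = 0.479566
P(M+4) = 0.39892^2 = 0.159137
The M+2 peak is largest (0.479566); scaling to 100 gives 75.3 : 100.0 : 33.2.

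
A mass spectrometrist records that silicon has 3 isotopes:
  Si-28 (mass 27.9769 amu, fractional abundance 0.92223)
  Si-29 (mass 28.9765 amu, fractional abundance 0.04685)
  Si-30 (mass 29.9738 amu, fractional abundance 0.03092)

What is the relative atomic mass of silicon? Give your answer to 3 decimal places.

28.085 amu

Weight each isotope mass by its fractional abundance: 0.92223 × 27.9769 + 0.04685 × 28.9765 + 0.03092 × 29.9738
= 25.80114 + 1.35755 + 0.92679 = 28.08548 amu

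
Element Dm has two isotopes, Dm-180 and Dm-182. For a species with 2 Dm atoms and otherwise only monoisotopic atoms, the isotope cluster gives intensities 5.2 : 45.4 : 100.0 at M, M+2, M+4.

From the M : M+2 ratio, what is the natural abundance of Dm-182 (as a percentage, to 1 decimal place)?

81.4%

Let p = fractional abundance of Dm-180. I(M+2)/I(M) = [C(2,1)·p^1·(1−p)] / p^2 = 2·(1−p)/p = 45.4/5.2 = 8.7308
(1−p)/p = 8.7308/2 = 4.3654  ⇒  p = 1/(1 + 4.3654) = 0.1864
Dm-180: 18.6%, Dm-182: 81.4%.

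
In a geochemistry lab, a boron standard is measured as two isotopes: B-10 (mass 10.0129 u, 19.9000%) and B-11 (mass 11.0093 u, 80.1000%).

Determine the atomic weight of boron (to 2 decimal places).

10.81 u

Weight each isotope mass by its fractional abundance: 0.199000 × 10.0129 + 0.801000 × 11.0093
= 1.99257 + 8.81845 = 10.81102 u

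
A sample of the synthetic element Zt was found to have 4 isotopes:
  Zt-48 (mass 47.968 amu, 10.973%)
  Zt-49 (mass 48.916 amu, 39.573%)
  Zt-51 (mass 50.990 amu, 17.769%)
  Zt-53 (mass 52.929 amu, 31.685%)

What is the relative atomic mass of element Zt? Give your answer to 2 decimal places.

50.45 amu

Weight each isotope mass by its fractional abundance: 0.10973 × 47.968 + 0.39573 × 48.916 + 0.17769 × 50.990 + 0.31685 × 52.929
= 5.2635 + 19.3575 + 9.0604 + 16.7706 = 50.4520 amu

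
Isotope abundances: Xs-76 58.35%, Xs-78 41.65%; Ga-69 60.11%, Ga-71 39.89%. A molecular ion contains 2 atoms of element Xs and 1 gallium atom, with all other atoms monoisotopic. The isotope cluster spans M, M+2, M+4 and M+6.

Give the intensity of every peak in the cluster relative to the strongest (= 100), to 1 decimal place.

47.8 : 100.0 : 69.7 : 16.2

Element Xs pattern (n=2): 0.34047225 : 0.4860555 : 0.17347225
Gallium pattern (n=1): 0.6011 : 0.3989
Convolve the two distributions (both contribute in 2-u steps):
  M: 0.34047225×0.6011 = 0.204658
  M+2: 0.34047225×0.3989 + 0.4860555×0.6011 = 0.427982
  M+4: 0.4860555×0.3989 + 0.17347225×0.6011 = 0.298162
  M+6: 0.17347225×0.3989 = 0.069198
Scale to base peak (0.427982) = 100: 47.8 : 100.0 : 69.7 : 16.2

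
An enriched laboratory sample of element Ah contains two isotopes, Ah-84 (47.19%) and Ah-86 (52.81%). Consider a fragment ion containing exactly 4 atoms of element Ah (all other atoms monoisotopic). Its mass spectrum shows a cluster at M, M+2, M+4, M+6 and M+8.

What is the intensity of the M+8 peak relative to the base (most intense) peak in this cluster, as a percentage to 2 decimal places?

20.87%

Binomial terms of (0.4719 + 0.5281)^4: M 0.0496, M+2 0.2220, M+4 0.3726, M+6 0.2780, M+8 0.0778 → M+4 is the base peak.
P(M+4) = C(4,2) × 0.4719^2 × 0.5281^2 = 6 × 0.22268961 × 0.27888961 = 0.372635 (base)
P(M+8) = C(4,4) × 0.4719^0 × 0.5281^4 = 1 × 1.0000 × 0.07777941 = 0.077779
Relative intensity = 0.077779 / 0.372635 × 100 = 20.87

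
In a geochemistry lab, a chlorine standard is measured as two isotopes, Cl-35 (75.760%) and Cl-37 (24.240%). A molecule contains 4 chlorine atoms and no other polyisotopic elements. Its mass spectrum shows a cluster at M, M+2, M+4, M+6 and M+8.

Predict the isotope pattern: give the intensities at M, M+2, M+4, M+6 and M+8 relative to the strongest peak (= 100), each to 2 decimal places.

Expanding (0.75760 + 0.24240)^4:
P(M) = 0.75760^4 = 0.329428
P(M+2) = 4 × 0.75760^3 × 0.24240^1 = 0.421612
P(M+4) = 6 × 0.75760^2 × 0.24240^2 = 0.202347
P(M+6) = 4 × 0.75760^1 × 0.24240^3 = 0.043162
P(M+8) = 0.24240^4 = 0.003452
The M+2 peak is largest (0.421612); scaling to 100 gives 78.14 : 100.00 : 47.99 : 10.24 : 0.82.

78.14 : 100.00 : 47.99 : 10.24 : 0.82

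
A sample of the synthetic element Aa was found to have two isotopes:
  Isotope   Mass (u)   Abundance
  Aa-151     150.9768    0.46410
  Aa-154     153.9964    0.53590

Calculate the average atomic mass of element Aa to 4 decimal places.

152.5950 u

Weight each isotope mass by its fractional abundance: 0.46410 × 150.9768 + 0.53590 × 153.9964
= 70.06833 + 82.52667 = 152.59500 u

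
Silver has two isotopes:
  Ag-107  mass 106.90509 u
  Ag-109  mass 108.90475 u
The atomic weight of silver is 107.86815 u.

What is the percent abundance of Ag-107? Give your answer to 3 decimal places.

51.839%

Writing the weighted mean with unknown fraction x of Ag-107:
106.90509·x + 108.90475·(1 − x) = 107.86815
(106.90509 − 108.90475)·x = 107.86815 − 108.90475
x = -1.03660 / -1.99966 = 0.51839 → 51.839% Ag-107, 48.161% Ag-109.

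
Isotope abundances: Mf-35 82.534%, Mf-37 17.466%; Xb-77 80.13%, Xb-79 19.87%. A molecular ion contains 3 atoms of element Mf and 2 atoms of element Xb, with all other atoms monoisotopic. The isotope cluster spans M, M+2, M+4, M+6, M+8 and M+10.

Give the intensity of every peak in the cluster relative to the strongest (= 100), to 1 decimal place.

Element Mf pattern (n=3): 0.56221015 : 0.3569279 : 0.07553375 : 0.0053282
Element Xb pattern (n=2): 0.64208169 : 0.31843662 : 0.03948169
Convolve the two distributions (both contribute in 2-u steps):
  M: 0.56221015×0.64208169 = 0.360985
  M+2: 0.56221015×0.31843662 + 0.3569279×0.64208169 = 0.408205
  M+4: 0.56221015×0.03948169 + 0.3569279×0.31843662 + 0.07553375×0.64208169 = 0.184355
  M+6: 0.3569279×0.03948169 + 0.07553375×0.31843662 + 0.0053282×0.64208169 = 0.041566
  M+8: 0.07553375×0.03948169 + 0.0053282×0.31843662 = 0.004679
  M+10: 0.0053282×0.03948169 = 0.000210
Scale to base peak (0.408205) = 100: 88.4 : 100.0 : 45.2 : 10.2 : 1.1 : 0.1

88.4 : 100.0 : 45.2 : 10.2 : 1.1 : 0.1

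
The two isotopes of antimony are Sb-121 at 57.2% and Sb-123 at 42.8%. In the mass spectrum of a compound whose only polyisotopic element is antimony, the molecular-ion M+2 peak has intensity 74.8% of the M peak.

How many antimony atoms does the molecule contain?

For n independent Sb atoms, I(M+2)/I(M) = n · (abundance Sb-123) / (abundance Sb-121) = n · 0.428/0.572.
n = 0.748 × 0.572/0.428 = 1.00 ≈ 1

1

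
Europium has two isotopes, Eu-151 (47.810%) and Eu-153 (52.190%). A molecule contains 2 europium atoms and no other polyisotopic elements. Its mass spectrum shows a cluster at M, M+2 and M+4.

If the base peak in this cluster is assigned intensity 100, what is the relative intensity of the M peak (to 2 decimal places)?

45.80

Binomial terms of (0.47810 + 0.52190)^2: M 0.2286, M+2 0.4990, M+4 0.2724 → M+2 is the base peak.
P(M+2) = C(2,1) × 0.47810^1 × 0.52190^1 = 2 × 0.4781 × 0.5219 = 0.499041 (base)
P(M) = C(2,0) × 0.47810^2 × 0.52190^0 = 1 × 0.22857961 × 1.0000 = 0.228580
Relative intensity = 0.228580 / 0.499041 × 100 = 45.80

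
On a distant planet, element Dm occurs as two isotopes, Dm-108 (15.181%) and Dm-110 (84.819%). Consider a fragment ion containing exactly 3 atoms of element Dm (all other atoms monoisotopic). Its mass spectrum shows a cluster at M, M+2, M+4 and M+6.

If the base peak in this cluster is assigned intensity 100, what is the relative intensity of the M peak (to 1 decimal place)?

0.6

Term probabilities: M 0.0035, M+2 0.0586, M+4 0.3276, M+6 0.6102. Base peak = M+6.
P(M+6) = C(3,3) × 0.15181^0 × 0.84819^3 = 1 × 1.0000 × 0.61021017 = 0.610210 (base)
P(M) = C(3,0) × 0.15181^3 × 0.84819^0 = 1 × 0.00349866 × 1.0000 = 0.003499
Relative intensity = 0.003499 / 0.610210 × 100 = 0.6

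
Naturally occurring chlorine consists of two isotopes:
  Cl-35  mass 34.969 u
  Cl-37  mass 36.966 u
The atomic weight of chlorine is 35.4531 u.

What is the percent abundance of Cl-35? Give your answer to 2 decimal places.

With x = fraction of Cl-35 (so Cl-37 is 1 − x):
34.969·x + 36.966·(1 − x) = 35.4531
(34.969 − 36.966)·x = 35.4531 − 36.966
x = -1.5129 / -1.997 = 0.75759 → 75.76% Cl-35, 24.24% Cl-37.

75.76%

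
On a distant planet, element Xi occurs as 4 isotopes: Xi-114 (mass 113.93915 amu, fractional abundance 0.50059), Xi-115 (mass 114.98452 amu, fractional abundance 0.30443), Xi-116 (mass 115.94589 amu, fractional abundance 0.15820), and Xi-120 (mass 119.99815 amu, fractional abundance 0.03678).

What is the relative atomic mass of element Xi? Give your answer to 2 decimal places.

114.80 amu

Weight each isotope mass by its fractional abundance: 0.50059 × 113.93915 + 0.30443 × 114.98452 + 0.15820 × 115.94589 + 0.03678 × 119.99815
= 57.036799 + 35.004737 + 18.342640 + 4.413532 = 114.797708 amu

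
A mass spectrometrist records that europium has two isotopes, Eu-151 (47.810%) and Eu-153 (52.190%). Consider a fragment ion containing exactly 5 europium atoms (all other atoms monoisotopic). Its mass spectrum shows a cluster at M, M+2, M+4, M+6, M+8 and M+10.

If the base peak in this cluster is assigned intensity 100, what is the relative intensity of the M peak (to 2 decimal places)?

7.69

Term probabilities: M 0.0250, M+2 0.1363, M+4 0.2977, M+6 0.3249, M+8 0.1774, M+10 0.0387. Base peak = M+6.
P(M+6) = C(5,3) × 0.47810^2 × 0.52190^3 = 10 × 0.22857961 × 0.14215492 = 0.324937 (base)
P(M) = C(5,0) × 0.47810^5 × 0.52190^0 = 1 × 0.02498007 × 1.0000 = 0.024980
Relative intensity = 0.024980 / 0.324937 × 100 = 7.69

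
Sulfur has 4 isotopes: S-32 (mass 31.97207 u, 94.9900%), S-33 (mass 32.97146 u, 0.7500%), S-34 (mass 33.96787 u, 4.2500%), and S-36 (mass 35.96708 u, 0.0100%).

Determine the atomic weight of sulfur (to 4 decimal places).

The abundance-weighted mean is 0.949900 × 31.97207 + 0.007500 × 32.97146 + 0.042500 × 33.96787 + 0.000100 × 35.96708
= 30.370269 + 0.247286 + 1.443634 + 0.003597 = 32.064786 u

32.0648 u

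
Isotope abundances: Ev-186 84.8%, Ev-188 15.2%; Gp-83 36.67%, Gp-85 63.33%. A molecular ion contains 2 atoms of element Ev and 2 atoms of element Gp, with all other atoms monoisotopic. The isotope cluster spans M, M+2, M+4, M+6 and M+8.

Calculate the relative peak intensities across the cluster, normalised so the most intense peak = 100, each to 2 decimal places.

23.51 : 89.64 : 100.00 : 27.75 : 2.25

Element Ev pattern (n=2): 0.719104 : 0.257792 : 0.023104
Element Gp pattern (n=2): 0.13446889 : 0.46446222 : 0.40106889
Convolve the two distributions (both contribute in 2-u steps):
  M: 0.719104×0.13446889 = 0.096697
  M+2: 0.719104×0.46446222 + 0.257792×0.13446889 = 0.368662
  M+4: 0.719104×0.40106889 + 0.257792×0.46446222 + 0.023104×0.13446889 = 0.411252
  M+6: 0.257792×0.40106889 + 0.023104×0.46446222 = 0.114123
  M+8: 0.023104×0.40106889 = 0.009266
Scale to base peak (0.411252) = 100: 23.51 : 89.64 : 100.00 : 27.75 : 2.25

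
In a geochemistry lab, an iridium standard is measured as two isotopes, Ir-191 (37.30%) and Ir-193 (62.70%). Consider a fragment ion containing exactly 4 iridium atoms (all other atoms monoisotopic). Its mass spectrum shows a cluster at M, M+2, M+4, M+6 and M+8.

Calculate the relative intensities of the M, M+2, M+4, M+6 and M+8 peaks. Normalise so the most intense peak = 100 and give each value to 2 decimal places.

Expanding (0.3730 + 0.6270)^4:
P(M) = 0.3730^4 = 0.019357
P(M+2) = 4 × 0.3730^3 × 0.6270^1 = 0.130153
P(M+4) = 6 × 0.3730^2 × 0.6270^2 = 0.328174
P(M+6) = 4 × 0.3730^1 × 0.6270^3 = 0.367766
P(M+8) = 0.6270^4 = 0.154550
The M+6 peak is largest (0.367766); scaling to 100 gives 5.26 : 35.39 : 89.23 : 100.00 : 42.02.

5.26 : 35.39 : 89.23 : 100.00 : 42.02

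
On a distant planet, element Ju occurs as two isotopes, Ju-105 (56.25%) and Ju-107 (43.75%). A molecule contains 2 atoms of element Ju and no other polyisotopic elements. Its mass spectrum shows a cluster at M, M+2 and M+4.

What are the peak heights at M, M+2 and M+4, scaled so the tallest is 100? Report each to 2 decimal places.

64.29 : 100.00 : 38.89

Each Ju atom is independently Ju-105 (p = 0.5625) or Ju-107 (q = 0.4375); the cluster is the binomial expansion (p + q)^2.
P(M) = 0.5625^2 = 0.316406
P(M+2) = 2 × 0.5625^1 × 0.4375^1 = 0.492188
P(M+4) = 0.4375^2 = 0.191406
The M+2 peak is largest (0.492188); scaling to 100 gives 64.29 : 100.00 : 38.89.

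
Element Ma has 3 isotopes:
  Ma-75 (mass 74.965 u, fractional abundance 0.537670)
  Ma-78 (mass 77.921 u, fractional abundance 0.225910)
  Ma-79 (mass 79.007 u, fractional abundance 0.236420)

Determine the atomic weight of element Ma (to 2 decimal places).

Weight each isotope mass by its fractional abundance: 0.537670 × 74.965 + 0.225910 × 77.921 + 0.236420 × 79.007
= 40.3064 + 17.6031 + 18.6788 = 76.5883 u

76.59 u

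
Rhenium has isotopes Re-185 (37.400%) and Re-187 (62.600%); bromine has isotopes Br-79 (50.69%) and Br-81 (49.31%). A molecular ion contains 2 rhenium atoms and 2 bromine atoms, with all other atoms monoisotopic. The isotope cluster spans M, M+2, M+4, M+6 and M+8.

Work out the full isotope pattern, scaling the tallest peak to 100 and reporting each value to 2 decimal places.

Rhenium pattern (n=2): 0.139876 : 0.468248 : 0.391876
Bromine pattern (n=2): 0.25694761 : 0.49990478 : 0.24314761
Convolve the two distributions (both contribute in 2-u steps):
  M: 0.139876×0.25694761 = 0.035941
  M+2: 0.139876×0.49990478 + 0.468248×0.25694761 = 0.190240
  M+4: 0.139876×0.24314761 + 0.468248×0.49990478 + 0.391876×0.25694761 = 0.368782
  M+6: 0.468248×0.24314761 + 0.391876×0.49990478 = 0.309754
  M+8: 0.391876×0.24314761 = 0.095284
Scale to base peak (0.368782) = 100: 9.75 : 51.59 : 100.00 : 83.99 : 25.84

9.75 : 51.59 : 100.00 : 83.99 : 25.84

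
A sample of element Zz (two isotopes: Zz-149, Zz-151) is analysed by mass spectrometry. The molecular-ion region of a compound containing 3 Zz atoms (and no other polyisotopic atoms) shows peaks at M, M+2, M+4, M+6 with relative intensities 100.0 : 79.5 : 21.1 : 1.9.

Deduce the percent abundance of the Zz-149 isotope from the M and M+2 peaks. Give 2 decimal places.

79.05%

If p is the fraction of Zz that is Zz-149, then I(M+2)/I(M) = [C(3,1)·p^2·(1−p)] / p^3 = 3·(1−p)/p = 79.5/100.0 = 0.7950
(1−p)/p = 0.7950/3 = 0.2650  ⇒  p = 1/(1 + 0.2650) = 0.7905
Zz-149: 79.05%, Zz-151: 20.95%.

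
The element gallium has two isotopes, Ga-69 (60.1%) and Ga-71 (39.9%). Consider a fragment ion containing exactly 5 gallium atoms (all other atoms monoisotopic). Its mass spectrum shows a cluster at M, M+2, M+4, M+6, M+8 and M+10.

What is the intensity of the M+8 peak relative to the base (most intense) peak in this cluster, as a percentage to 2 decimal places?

(0.601 + 0.399)^5 gives M 0.0784, M+2 0.2603, M+4 0.3456, M+6 0.2294, M+8 0.0762, M+10 0.0101; the largest is M+4.
P(M+4) = C(5,2) × 0.601^3 × 0.399^2 = 10 × 0.2170818 × 0.159201 = 0.345596 (base)
P(M+8) = C(5,4) × 0.601^1 × 0.399^4 = 5 × 0.6010 × 0.02534496 = 0.076162
Relative intensity = 0.076162 / 0.345596 × 100 = 22.04

22.04%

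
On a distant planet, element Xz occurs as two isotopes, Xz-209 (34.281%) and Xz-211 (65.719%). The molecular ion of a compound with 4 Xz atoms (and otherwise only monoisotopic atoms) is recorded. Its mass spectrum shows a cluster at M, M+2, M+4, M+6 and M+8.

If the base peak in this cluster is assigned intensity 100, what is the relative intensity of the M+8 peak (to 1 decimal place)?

Binomial terms of (0.34281 + 0.65719)^4: M 0.0138, M+2 0.1059, M+4 0.3045, M+6 0.3892, M+8 0.1865 → M+6 is the base peak.
P(M+6) = C(4,3) × 0.34281^1 × 0.65719^3 = 4 × 0.34281 × 0.2838395 = 0.389212 (base)
P(M+8) = C(4,4) × 0.34281^0 × 0.65719^4 = 1 × 1.0000 × 0.18653648 = 0.186536
Relative intensity = 0.186536 / 0.389212 × 100 = 47.9

47.9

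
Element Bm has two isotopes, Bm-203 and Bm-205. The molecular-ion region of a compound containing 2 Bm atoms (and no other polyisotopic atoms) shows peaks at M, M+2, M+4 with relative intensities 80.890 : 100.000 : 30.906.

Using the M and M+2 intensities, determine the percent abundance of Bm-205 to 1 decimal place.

38.2%

Let p = fractional abundance of Bm-203. I(M+2)/I(M) = [C(2,1)·p^1·(1−p)] / p^2 = 2·(1−p)/p = 100.000/80.890 = 1.2362
(1−p)/p = 1.2362/2 = 0.6181  ⇒  p = 1/(1 + 0.6181) = 0.6180
Bm-203: 61.8%, Bm-205: 38.2%.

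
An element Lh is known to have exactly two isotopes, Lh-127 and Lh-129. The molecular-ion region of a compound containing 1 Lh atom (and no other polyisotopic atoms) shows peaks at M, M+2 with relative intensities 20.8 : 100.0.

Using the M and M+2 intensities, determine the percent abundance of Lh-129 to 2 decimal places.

82.78%

If p is the fraction of Lh that is Lh-127, then I(M+2)/I(M) = [C(1,1)·p^0·(1−p)] / p^1 = 1·(1−p)/p = 100.0/20.8 = 4.8077
(1−p)/p = 4.8077/1 = 4.8077  ⇒  p = 1/(1 + 4.8077) = 0.1722
Lh-127: 17.22%, Lh-129: 82.78%.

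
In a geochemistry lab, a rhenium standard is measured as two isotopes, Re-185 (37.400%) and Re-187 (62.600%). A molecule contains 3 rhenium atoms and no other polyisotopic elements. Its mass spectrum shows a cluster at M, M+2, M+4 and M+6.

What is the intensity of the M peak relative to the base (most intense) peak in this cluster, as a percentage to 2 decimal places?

11.90%

(0.37400 + 0.62600)^3 gives M 0.0523, M+2 0.2627, M+4 0.4397, M+6 0.2453; the largest is M+4.
P(M+4) = C(3,2) × 0.37400^1 × 0.62600^2 = 3 × 0.3740 × 0.391876 = 0.439685 (base)
P(M) = C(3,0) × 0.37400^3 × 0.62600^0 = 1 × 0.05231362 × 1.0000 = 0.052314
Relative intensity = 0.052314 / 0.439685 × 100 = 11.90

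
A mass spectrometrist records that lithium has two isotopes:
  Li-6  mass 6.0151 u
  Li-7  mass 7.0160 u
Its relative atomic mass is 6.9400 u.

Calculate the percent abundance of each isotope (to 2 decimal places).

Li-6: 7.59%, Li-7: 92.41%

Let x be the fractional abundance of Li-6; then Li-7 has abundance 1 − x.
6.0151·x + 7.0160·(1 − x) = 6.9400
(6.0151 − 7.0160)·x = 6.9400 − 7.0160
x = -0.0760 / -1.0009 = 0.07593 → 7.59% Li-6, 92.41% Li-7.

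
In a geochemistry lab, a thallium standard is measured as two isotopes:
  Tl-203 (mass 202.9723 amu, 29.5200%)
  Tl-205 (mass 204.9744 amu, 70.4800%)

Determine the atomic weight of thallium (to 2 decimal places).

204.38 amu

Weight each isotope mass by its fractional abundance: 0.295200 × 202.9723 + 0.704800 × 204.9744
= 59.91742 + 144.46596 = 204.38338 amu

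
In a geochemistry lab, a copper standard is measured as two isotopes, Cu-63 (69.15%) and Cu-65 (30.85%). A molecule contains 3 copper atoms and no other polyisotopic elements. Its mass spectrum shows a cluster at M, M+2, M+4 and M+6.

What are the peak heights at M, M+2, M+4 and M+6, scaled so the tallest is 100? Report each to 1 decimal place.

Expanding (0.6915 + 0.3085)^3:
P(M) = 0.6915^3 = 0.330656
P(M+2) = 3 × 0.6915^2 × 0.3085^1 = 0.442548
P(M+4) = 3 × 0.6915^1 × 0.3085^2 = 0.197435
P(M+6) = 0.3085^3 = 0.029361
The M+2 peak is largest (0.442548); scaling to 100 gives 74.7 : 100.0 : 44.6 : 6.6.

74.7 : 100.0 : 44.6 : 6.6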